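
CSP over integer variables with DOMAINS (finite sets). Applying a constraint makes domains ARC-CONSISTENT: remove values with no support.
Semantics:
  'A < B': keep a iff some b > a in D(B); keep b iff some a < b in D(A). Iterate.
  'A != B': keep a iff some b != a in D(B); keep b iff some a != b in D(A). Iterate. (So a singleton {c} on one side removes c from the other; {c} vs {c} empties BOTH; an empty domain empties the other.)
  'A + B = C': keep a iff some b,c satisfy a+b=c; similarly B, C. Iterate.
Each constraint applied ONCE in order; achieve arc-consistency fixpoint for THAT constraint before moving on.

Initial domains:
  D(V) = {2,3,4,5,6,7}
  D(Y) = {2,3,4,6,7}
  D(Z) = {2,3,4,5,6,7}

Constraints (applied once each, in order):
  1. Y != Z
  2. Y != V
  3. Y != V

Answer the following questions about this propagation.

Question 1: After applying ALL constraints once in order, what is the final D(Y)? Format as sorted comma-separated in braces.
Constraint 1 (Y != Z) on D(Y)={2,3,4,6,7} D(Z)={2,3,4,5,6,7}: no change
Constraint 2 (Y != V) on D(Y)={2,3,4,6,7} D(V)={2,3,4,5,6,7}: no change
Constraint 3 (Y != V) on D(Y)={2,3,4,6,7} D(V)={2,3,4,5,6,7}: no change
So after all 3 constraints: D(Y) = {2,3,4,6,7}

Answer: {2,3,4,6,7}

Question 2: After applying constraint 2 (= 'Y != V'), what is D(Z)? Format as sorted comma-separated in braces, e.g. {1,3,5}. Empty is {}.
Constraint 1 (Y != Z) on D(Y)={2,3,4,6,7} D(Z)={2,3,4,5,6,7}: no change
Constraint 2 (Y != V) on D(Y)={2,3,4,6,7} D(V)={2,3,4,5,6,7}: no change
So after constraint 2: D(Z) = {2,3,4,5,6,7}

Answer: {2,3,4,5,6,7}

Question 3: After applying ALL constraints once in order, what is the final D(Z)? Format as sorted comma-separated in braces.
Answer: {2,3,4,5,6,7}

Derivation:
Constraint 1 (Y != Z) on D(Y)={2,3,4,6,7} D(Z)={2,3,4,5,6,7}: no change
Constraint 2 (Y != V) on D(Y)={2,3,4,6,7} D(V)={2,3,4,5,6,7}: no change
Constraint 3 (Y != V) on D(Y)={2,3,4,6,7} D(V)={2,3,4,5,6,7}: no change
So after all 3 constraints: D(Z) = {2,3,4,5,6,7}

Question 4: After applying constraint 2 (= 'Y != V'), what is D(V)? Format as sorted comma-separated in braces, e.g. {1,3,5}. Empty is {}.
Answer: {2,3,4,5,6,7}

Derivation:
Constraint 1 (Y != Z) on D(Y)={2,3,4,6,7} D(Z)={2,3,4,5,6,7}: no change
Constraint 2 (Y != V) on D(Y)={2,3,4,6,7} D(V)={2,3,4,5,6,7}: no change
So after constraint 2: D(V) = {2,3,4,5,6,7}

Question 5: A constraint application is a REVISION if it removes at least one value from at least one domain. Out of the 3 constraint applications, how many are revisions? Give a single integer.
Constraint 1 (Y != Z) on D(Y)={2,3,4,6,7} D(Z)={2,3,4,5,6,7}: no change => not a revision
Constraint 2 (Y != V) on D(Y)={2,3,4,6,7} D(V)={2,3,4,5,6,7}: no change => not a revision
Constraint 3 (Y != V) on D(Y)={2,3,4,6,7} D(V)={2,3,4,5,6,7}: no change => not a revision
Total revisions = 0

Answer: 0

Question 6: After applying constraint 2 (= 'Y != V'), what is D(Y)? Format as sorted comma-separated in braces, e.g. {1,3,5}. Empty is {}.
Answer: {2,3,4,6,7}

Derivation:
Constraint 1 (Y != Z) on D(Y)={2,3,4,6,7} D(Z)={2,3,4,5,6,7}: no change
Constraint 2 (Y != V) on D(Y)={2,3,4,6,7} D(V)={2,3,4,5,6,7}: no change
So after constraint 2: D(Y) = {2,3,4,6,7}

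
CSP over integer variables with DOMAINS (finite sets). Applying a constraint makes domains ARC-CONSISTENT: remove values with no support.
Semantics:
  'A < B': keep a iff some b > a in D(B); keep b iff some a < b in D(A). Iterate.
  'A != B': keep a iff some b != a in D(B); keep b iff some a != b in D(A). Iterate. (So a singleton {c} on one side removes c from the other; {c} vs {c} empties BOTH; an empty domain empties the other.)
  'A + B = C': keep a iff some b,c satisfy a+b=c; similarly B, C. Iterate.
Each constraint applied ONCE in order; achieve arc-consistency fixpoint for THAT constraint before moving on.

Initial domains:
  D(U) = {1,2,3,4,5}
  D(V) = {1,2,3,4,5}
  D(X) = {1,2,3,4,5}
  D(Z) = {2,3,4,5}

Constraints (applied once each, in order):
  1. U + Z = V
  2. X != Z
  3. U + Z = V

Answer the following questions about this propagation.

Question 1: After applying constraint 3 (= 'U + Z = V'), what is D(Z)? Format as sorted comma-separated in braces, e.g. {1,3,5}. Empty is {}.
Answer: {2,3,4}

Derivation:
Constraint 1 (U + Z = V) on D(U)={1,2,3,4,5} D(Z)={2,3,4,5} D(V)={1,2,3,4,5}: U {1,2,3,4,5}->{1,2,3}; Z {2,3,4,5}->{2,3,4}; V {1,2,3,4,5}->{3,4,5}
Constraint 2 (X != Z) on D(X)={1,2,3,4,5} D(Z)={2,3,4}: no change
Constraint 3 (U + Z = V) on D(U)={1,2,3} D(Z)={2,3,4} D(V)={3,4,5}: no change
So after constraint 3: D(Z) = {2,3,4}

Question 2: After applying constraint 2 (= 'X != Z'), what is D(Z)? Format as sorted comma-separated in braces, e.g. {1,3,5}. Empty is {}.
Answer: {2,3,4}

Derivation:
Constraint 1 (U + Z = V) on D(U)={1,2,3,4,5} D(Z)={2,3,4,5} D(V)={1,2,3,4,5}: U {1,2,3,4,5}->{1,2,3}; Z {2,3,4,5}->{2,3,4}; V {1,2,3,4,5}->{3,4,5}
Constraint 2 (X != Z) on D(X)={1,2,3,4,5} D(Z)={2,3,4}: no change
So after constraint 2: D(Z) = {2,3,4}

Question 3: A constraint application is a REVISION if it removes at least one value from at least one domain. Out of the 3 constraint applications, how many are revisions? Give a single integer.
Constraint 1 (U + Z = V) on D(U)={1,2,3,4,5} D(Z)={2,3,4,5} D(V)={1,2,3,4,5}: U {1,2,3,4,5}->{1,2,3}; Z {2,3,4,5}->{2,3,4}; V {1,2,3,4,5}->{3,4,5} => REVISION
Constraint 2 (X != Z) on D(X)={1,2,3,4,5} D(Z)={2,3,4}: no change => not a revision
Constraint 3 (U + Z = V) on D(U)={1,2,3} D(Z)={2,3,4} D(V)={3,4,5}: no change => not a revision
Total revisions = 1

Answer: 1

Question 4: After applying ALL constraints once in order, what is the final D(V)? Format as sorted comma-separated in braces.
Constraint 1 (U + Z = V) on D(U)={1,2,3,4,5} D(Z)={2,3,4,5} D(V)={1,2,3,4,5}: U {1,2,3,4,5}->{1,2,3}; Z {2,3,4,5}->{2,3,4}; V {1,2,3,4,5}->{3,4,5}
Constraint 2 (X != Z) on D(X)={1,2,3,4,5} D(Z)={2,3,4}: no change
Constraint 3 (U + Z = V) on D(U)={1,2,3} D(Z)={2,3,4} D(V)={3,4,5}: no change
So after all 3 constraints: D(V) = {3,4,5}

Answer: {3,4,5}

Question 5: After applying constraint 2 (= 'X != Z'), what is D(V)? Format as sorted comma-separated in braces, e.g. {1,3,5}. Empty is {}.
Answer: {3,4,5}

Derivation:
Constraint 1 (U + Z = V) on D(U)={1,2,3,4,5} D(Z)={2,3,4,5} D(V)={1,2,3,4,5}: U {1,2,3,4,5}->{1,2,3}; Z {2,3,4,5}->{2,3,4}; V {1,2,3,4,5}->{3,4,5}
Constraint 2 (X != Z) on D(X)={1,2,3,4,5} D(Z)={2,3,4}: no change
So after constraint 2: D(V) = {3,4,5}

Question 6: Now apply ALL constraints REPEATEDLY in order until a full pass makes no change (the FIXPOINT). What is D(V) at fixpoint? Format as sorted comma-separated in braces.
Answer: {3,4,5}

Derivation:
pass 0 (initial): D(V)={1,2,3,4,5}
pass 1: U {1,2,3,4,5}->{1,2,3}; V {1,2,3,4,5}->{3,4,5}; Z {2,3,4,5}->{2,3,4}
pass 2: no change
Fixpoint after 2 passes: D(V) = {3,4,5}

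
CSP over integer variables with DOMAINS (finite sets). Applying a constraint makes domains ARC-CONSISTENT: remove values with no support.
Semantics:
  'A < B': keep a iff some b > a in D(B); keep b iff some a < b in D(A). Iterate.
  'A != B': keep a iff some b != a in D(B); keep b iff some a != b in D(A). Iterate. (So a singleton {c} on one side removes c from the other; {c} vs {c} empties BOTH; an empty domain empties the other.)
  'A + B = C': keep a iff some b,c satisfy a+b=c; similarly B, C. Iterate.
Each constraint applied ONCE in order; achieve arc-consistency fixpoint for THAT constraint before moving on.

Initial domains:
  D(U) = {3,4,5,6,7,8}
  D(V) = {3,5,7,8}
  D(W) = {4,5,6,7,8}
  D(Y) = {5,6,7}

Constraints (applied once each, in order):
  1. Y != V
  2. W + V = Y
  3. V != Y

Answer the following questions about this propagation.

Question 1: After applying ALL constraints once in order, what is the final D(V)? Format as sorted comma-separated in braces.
Constraint 1 (Y != V) on D(Y)={5,6,7} D(V)={3,5,7,8}: no change
Constraint 2 (W + V = Y) on D(W)={4,5,6,7,8} D(V)={3,5,7,8} D(Y)={5,6,7}: W {4,5,6,7,8}->{4}; V {3,5,7,8}->{3}; Y {5,6,7}->{7}
Constraint 3 (V != Y) on D(V)={3} D(Y)={7}: no change
So after all 3 constraints: D(V) = {3}

Answer: {3}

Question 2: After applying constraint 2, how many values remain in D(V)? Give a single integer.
Constraint 1 (Y != V) on D(Y)={5,6,7} D(V)={3,5,7,8}: no change
Constraint 2 (W + V = Y) on D(W)={4,5,6,7,8} D(V)={3,5,7,8} D(Y)={5,6,7}: W {4,5,6,7,8}->{4}; V {3,5,7,8}->{3}; Y {5,6,7}->{7}
So after constraint 2: D(V)={3}, size = 1

Answer: 1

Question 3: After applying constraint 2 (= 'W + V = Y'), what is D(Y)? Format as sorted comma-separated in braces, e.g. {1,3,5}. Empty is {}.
Answer: {7}

Derivation:
Constraint 1 (Y != V) on D(Y)={5,6,7} D(V)={3,5,7,8}: no change
Constraint 2 (W + V = Y) on D(W)={4,5,6,7,8} D(V)={3,5,7,8} D(Y)={5,6,7}: W {4,5,6,7,8}->{4}; V {3,5,7,8}->{3}; Y {5,6,7}->{7}
So after constraint 2: D(Y) = {7}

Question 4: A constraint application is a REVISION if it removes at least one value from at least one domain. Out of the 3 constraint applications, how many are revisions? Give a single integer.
Answer: 1

Derivation:
Constraint 1 (Y != V) on D(Y)={5,6,7} D(V)={3,5,7,8}: no change => not a revision
Constraint 2 (W + V = Y) on D(W)={4,5,6,7,8} D(V)={3,5,7,8} D(Y)={5,6,7}: W {4,5,6,7,8}->{4}; V {3,5,7,8}->{3}; Y {5,6,7}->{7} => REVISION
Constraint 3 (V != Y) on D(V)={3} D(Y)={7}: no change => not a revision
Total revisions = 1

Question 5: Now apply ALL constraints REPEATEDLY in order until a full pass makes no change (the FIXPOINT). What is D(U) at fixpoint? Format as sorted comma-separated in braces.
pass 0 (initial): D(U)={3,4,5,6,7,8}
pass 1: V {3,5,7,8}->{3}; W {4,5,6,7,8}->{4}; Y {5,6,7}->{7}
pass 2: no change
Fixpoint after 2 passes: D(U) = {3,4,5,6,7,8}

Answer: {3,4,5,6,7,8}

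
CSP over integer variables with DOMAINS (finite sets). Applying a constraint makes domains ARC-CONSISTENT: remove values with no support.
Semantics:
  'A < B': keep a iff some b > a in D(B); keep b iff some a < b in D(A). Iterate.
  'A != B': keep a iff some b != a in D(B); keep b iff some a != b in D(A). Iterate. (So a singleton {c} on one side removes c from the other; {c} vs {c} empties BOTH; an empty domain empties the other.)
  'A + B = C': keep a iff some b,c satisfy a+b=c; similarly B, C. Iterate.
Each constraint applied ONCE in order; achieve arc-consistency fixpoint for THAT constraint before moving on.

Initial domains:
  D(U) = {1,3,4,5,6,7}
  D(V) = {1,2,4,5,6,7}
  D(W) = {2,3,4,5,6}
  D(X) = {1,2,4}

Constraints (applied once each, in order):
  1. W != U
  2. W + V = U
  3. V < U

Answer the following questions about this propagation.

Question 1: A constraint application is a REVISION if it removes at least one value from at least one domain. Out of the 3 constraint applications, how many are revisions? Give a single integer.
Constraint 1 (W != U) on D(W)={2,3,4,5,6} D(U)={1,3,4,5,6,7}: no change => not a revision
Constraint 2 (W + V = U) on D(W)={2,3,4,5,6} D(V)={1,2,4,5,6,7} D(U)={1,3,4,5,6,7}: V {1,2,4,5,6,7}->{1,2,4,5}; U {1,3,4,5,6,7}->{3,4,5,6,7} => REVISION
Constraint 3 (V < U) on D(V)={1,2,4,5} D(U)={3,4,5,6,7}: no change => not a revision
Total revisions = 1

Answer: 1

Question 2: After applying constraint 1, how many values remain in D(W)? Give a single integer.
Answer: 5

Derivation:
Constraint 1 (W != U) on D(W)={2,3,4,5,6} D(U)={1,3,4,5,6,7}: no change
So after constraint 1: D(W)={2,3,4,5,6}, size = 5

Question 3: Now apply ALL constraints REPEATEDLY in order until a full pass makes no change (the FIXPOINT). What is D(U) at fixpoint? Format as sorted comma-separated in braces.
Answer: {3,4,5,6,7}

Derivation:
pass 0 (initial): D(U)={1,3,4,5,6,7}
pass 1: U {1,3,4,5,6,7}->{3,4,5,6,7}; V {1,2,4,5,6,7}->{1,2,4,5}
pass 2: no change
Fixpoint after 2 passes: D(U) = {3,4,5,6,7}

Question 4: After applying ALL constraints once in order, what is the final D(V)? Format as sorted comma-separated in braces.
Constraint 1 (W != U) on D(W)={2,3,4,5,6} D(U)={1,3,4,5,6,7}: no change
Constraint 2 (W + V = U) on D(W)={2,3,4,5,6} D(V)={1,2,4,5,6,7} D(U)={1,3,4,5,6,7}: V {1,2,4,5,6,7}->{1,2,4,5}; U {1,3,4,5,6,7}->{3,4,5,6,7}
Constraint 3 (V < U) on D(V)={1,2,4,5} D(U)={3,4,5,6,7}: no change
So after all 3 constraints: D(V) = {1,2,4,5}

Answer: {1,2,4,5}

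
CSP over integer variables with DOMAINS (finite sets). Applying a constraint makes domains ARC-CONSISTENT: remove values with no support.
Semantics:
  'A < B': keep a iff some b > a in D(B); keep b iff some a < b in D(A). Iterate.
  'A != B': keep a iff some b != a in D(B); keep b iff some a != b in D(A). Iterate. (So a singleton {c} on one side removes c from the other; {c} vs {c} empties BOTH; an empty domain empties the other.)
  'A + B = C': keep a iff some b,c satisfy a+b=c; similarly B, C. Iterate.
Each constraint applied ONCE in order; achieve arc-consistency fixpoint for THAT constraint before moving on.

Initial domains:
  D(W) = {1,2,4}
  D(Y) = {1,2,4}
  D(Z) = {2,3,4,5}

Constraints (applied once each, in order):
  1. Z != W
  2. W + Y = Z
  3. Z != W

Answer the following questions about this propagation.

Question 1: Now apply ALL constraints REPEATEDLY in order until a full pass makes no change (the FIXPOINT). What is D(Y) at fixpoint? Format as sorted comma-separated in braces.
pass 0 (initial): D(Y)={1,2,4}
pass 1: no change
Fixpoint after 1 passes: D(Y) = {1,2,4}

Answer: {1,2,4}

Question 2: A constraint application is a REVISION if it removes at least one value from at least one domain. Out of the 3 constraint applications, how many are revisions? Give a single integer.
Constraint 1 (Z != W) on D(Z)={2,3,4,5} D(W)={1,2,4}: no change => not a revision
Constraint 2 (W + Y = Z) on D(W)={1,2,4} D(Y)={1,2,4} D(Z)={2,3,4,5}: no change => not a revision
Constraint 3 (Z != W) on D(Z)={2,3,4,5} D(W)={1,2,4}: no change => not a revision
Total revisions = 0

Answer: 0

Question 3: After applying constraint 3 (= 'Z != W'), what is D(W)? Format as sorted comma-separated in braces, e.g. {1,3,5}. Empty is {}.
Answer: {1,2,4}

Derivation:
Constraint 1 (Z != W) on D(Z)={2,3,4,5} D(W)={1,2,4}: no change
Constraint 2 (W + Y = Z) on D(W)={1,2,4} D(Y)={1,2,4} D(Z)={2,3,4,5}: no change
Constraint 3 (Z != W) on D(Z)={2,3,4,5} D(W)={1,2,4}: no change
So after constraint 3: D(W) = {1,2,4}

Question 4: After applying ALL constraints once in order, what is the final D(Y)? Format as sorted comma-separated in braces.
Constraint 1 (Z != W) on D(Z)={2,3,4,5} D(W)={1,2,4}: no change
Constraint 2 (W + Y = Z) on D(W)={1,2,4} D(Y)={1,2,4} D(Z)={2,3,4,5}: no change
Constraint 3 (Z != W) on D(Z)={2,3,4,5} D(W)={1,2,4}: no change
So after all 3 constraints: D(Y) = {1,2,4}

Answer: {1,2,4}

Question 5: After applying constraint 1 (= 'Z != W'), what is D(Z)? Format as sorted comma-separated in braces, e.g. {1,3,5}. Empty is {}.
Constraint 1 (Z != W) on D(Z)={2,3,4,5} D(W)={1,2,4}: no change
So after constraint 1: D(Z) = {2,3,4,5}

Answer: {2,3,4,5}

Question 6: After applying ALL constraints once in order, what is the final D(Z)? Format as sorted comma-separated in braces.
Constraint 1 (Z != W) on D(Z)={2,3,4,5} D(W)={1,2,4}: no change
Constraint 2 (W + Y = Z) on D(W)={1,2,4} D(Y)={1,2,4} D(Z)={2,3,4,5}: no change
Constraint 3 (Z != W) on D(Z)={2,3,4,5} D(W)={1,2,4}: no change
So after all 3 constraints: D(Z) = {2,3,4,5}

Answer: {2,3,4,5}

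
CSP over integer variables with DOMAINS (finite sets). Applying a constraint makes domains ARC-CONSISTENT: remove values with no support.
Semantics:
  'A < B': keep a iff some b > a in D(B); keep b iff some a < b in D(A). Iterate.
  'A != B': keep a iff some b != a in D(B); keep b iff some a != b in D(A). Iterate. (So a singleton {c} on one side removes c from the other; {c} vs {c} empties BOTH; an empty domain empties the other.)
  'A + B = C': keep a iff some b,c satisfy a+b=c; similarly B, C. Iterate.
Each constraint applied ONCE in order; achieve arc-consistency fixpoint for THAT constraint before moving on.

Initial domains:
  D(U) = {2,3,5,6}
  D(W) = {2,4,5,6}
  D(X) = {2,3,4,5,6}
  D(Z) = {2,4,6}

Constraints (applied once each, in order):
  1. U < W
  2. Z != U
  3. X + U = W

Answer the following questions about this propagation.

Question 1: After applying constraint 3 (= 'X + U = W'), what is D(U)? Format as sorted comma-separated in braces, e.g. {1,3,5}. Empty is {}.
Answer: {2,3}

Derivation:
Constraint 1 (U < W) on D(U)={2,3,5,6} D(W)={2,4,5,6}: U {2,3,5,6}->{2,3,5}; W {2,4,5,6}->{4,5,6}
Constraint 2 (Z != U) on D(Z)={2,4,6} D(U)={2,3,5}: no change
Constraint 3 (X + U = W) on D(X)={2,3,4,5,6} D(U)={2,3,5} D(W)={4,5,6}: X {2,3,4,5,6}->{2,3,4}; U {2,3,5}->{2,3}
So after constraint 3: D(U) = {2,3}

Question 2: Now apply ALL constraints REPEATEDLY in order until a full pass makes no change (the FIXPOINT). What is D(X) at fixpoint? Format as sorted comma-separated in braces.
Answer: {2,3,4}

Derivation:
pass 0 (initial): D(X)={2,3,4,5,6}
pass 1: U {2,3,5,6}->{2,3}; W {2,4,5,6}->{4,5,6}; X {2,3,4,5,6}->{2,3,4}
pass 2: no change
Fixpoint after 2 passes: D(X) = {2,3,4}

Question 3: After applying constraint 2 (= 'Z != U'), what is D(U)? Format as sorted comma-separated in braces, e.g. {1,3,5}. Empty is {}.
Constraint 1 (U < W) on D(U)={2,3,5,6} D(W)={2,4,5,6}: U {2,3,5,6}->{2,3,5}; W {2,4,5,6}->{4,5,6}
Constraint 2 (Z != U) on D(Z)={2,4,6} D(U)={2,3,5}: no change
So after constraint 2: D(U) = {2,3,5}

Answer: {2,3,5}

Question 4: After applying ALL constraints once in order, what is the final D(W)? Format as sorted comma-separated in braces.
Constraint 1 (U < W) on D(U)={2,3,5,6} D(W)={2,4,5,6}: U {2,3,5,6}->{2,3,5}; W {2,4,5,6}->{4,5,6}
Constraint 2 (Z != U) on D(Z)={2,4,6} D(U)={2,3,5}: no change
Constraint 3 (X + U = W) on D(X)={2,3,4,5,6} D(U)={2,3,5} D(W)={4,5,6}: X {2,3,4,5,6}->{2,3,4}; U {2,3,5}->{2,3}
So after all 3 constraints: D(W) = {4,5,6}

Answer: {4,5,6}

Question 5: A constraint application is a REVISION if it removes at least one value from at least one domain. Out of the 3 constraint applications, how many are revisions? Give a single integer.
Answer: 2

Derivation:
Constraint 1 (U < W) on D(U)={2,3,5,6} D(W)={2,4,5,6}: U {2,3,5,6}->{2,3,5}; W {2,4,5,6}->{4,5,6} => REVISION
Constraint 2 (Z != U) on D(Z)={2,4,6} D(U)={2,3,5}: no change => not a revision
Constraint 3 (X + U = W) on D(X)={2,3,4,5,6} D(U)={2,3,5} D(W)={4,5,6}: X {2,3,4,5,6}->{2,3,4}; U {2,3,5}->{2,3} => REVISION
Total revisions = 2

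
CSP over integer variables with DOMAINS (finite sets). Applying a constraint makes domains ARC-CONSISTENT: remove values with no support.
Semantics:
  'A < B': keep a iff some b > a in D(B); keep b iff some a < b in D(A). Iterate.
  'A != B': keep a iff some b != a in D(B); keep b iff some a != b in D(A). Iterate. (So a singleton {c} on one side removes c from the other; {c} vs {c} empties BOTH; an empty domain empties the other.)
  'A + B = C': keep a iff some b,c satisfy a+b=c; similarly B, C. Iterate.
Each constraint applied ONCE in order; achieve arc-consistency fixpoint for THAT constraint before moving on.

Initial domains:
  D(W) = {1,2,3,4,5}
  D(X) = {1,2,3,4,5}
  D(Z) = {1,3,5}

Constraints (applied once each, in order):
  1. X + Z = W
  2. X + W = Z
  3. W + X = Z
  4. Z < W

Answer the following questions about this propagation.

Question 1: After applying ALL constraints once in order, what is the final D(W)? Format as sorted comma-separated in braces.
Answer: {}

Derivation:
Constraint 1 (X + Z = W) on D(X)={1,2,3,4,5} D(Z)={1,3,5} D(W)={1,2,3,4,5}: X {1,2,3,4,5}->{1,2,3,4}; Z {1,3,5}->{1,3}; W {1,2,3,4,5}->{2,3,4,5}
Constraint 2 (X + W = Z) on D(X)={1,2,3,4} D(W)={2,3,4,5} D(Z)={1,3}: X {1,2,3,4}->{1}; W {2,3,4,5}->{2}; Z {1,3}->{3}
Constraint 3 (W + X = Z) on D(W)={2} D(X)={1} D(Z)={3}: no change
Constraint 4 (Z < W) on D(Z)={3} D(W)={2}: Z {3}->{}; W {2}->{}
So after all 4 constraints: D(W) = {}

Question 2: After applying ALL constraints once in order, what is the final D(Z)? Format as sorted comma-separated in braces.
Answer: {}

Derivation:
Constraint 1 (X + Z = W) on D(X)={1,2,3,4,5} D(Z)={1,3,5} D(W)={1,2,3,4,5}: X {1,2,3,4,5}->{1,2,3,4}; Z {1,3,5}->{1,3}; W {1,2,3,4,5}->{2,3,4,5}
Constraint 2 (X + W = Z) on D(X)={1,2,3,4} D(W)={2,3,4,5} D(Z)={1,3}: X {1,2,3,4}->{1}; W {2,3,4,5}->{2}; Z {1,3}->{3}
Constraint 3 (W + X = Z) on D(W)={2} D(X)={1} D(Z)={3}: no change
Constraint 4 (Z < W) on D(Z)={3} D(W)={2}: Z {3}->{}; W {2}->{}
So after all 4 constraints: D(Z) = {}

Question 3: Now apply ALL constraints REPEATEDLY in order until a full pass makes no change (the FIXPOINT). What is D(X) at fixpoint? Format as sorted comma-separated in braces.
Answer: {}

Derivation:
pass 0 (initial): D(X)={1,2,3,4,5}
pass 1: W {1,2,3,4,5}->{}; X {1,2,3,4,5}->{1}; Z {1,3,5}->{}
pass 2: X {1}->{}
pass 3: no change
Fixpoint after 3 passes: D(X) = {}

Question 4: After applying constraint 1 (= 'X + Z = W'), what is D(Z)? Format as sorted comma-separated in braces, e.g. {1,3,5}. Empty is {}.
Answer: {1,3}

Derivation:
Constraint 1 (X + Z = W) on D(X)={1,2,3,4,5} D(Z)={1,3,5} D(W)={1,2,3,4,5}: X {1,2,3,4,5}->{1,2,3,4}; Z {1,3,5}->{1,3}; W {1,2,3,4,5}->{2,3,4,5}
So after constraint 1: D(Z) = {1,3}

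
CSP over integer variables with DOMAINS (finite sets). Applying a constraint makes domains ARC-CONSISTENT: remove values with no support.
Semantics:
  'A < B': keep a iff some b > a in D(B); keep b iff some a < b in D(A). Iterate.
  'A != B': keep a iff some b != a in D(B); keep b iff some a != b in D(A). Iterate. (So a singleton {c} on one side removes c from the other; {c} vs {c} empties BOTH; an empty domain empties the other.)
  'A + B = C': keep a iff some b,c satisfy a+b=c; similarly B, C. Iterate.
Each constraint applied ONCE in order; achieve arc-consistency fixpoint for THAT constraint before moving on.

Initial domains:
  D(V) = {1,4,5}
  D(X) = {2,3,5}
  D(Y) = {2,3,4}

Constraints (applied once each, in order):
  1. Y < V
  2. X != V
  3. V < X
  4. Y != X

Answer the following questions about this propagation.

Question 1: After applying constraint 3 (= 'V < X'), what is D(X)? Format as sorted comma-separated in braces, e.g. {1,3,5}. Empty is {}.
Constraint 1 (Y < V) on D(Y)={2,3,4} D(V)={1,4,5}: V {1,4,5}->{4,5}
Constraint 2 (X != V) on D(X)={2,3,5} D(V)={4,5}: no change
Constraint 3 (V < X) on D(V)={4,5} D(X)={2,3,5}: V {4,5}->{4}; X {2,3,5}->{5}
So after constraint 3: D(X) = {5}

Answer: {5}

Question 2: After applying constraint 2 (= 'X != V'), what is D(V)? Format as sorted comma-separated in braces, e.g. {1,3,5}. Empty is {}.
Constraint 1 (Y < V) on D(Y)={2,3,4} D(V)={1,4,5}: V {1,4,5}->{4,5}
Constraint 2 (X != V) on D(X)={2,3,5} D(V)={4,5}: no change
So after constraint 2: D(V) = {4,5}

Answer: {4,5}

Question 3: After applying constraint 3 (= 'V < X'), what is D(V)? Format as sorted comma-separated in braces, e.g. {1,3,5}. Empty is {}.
Answer: {4}

Derivation:
Constraint 1 (Y < V) on D(Y)={2,3,4} D(V)={1,4,5}: V {1,4,5}->{4,5}
Constraint 2 (X != V) on D(X)={2,3,5} D(V)={4,5}: no change
Constraint 3 (V < X) on D(V)={4,5} D(X)={2,3,5}: V {4,5}->{4}; X {2,3,5}->{5}
So after constraint 3: D(V) = {4}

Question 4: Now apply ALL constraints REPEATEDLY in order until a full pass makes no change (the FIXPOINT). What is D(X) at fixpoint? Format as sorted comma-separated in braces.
Answer: {5}

Derivation:
pass 0 (initial): D(X)={2,3,5}
pass 1: V {1,4,5}->{4}; X {2,3,5}->{5}
pass 2: Y {2,3,4}->{2,3}
pass 3: no change
Fixpoint after 3 passes: D(X) = {5}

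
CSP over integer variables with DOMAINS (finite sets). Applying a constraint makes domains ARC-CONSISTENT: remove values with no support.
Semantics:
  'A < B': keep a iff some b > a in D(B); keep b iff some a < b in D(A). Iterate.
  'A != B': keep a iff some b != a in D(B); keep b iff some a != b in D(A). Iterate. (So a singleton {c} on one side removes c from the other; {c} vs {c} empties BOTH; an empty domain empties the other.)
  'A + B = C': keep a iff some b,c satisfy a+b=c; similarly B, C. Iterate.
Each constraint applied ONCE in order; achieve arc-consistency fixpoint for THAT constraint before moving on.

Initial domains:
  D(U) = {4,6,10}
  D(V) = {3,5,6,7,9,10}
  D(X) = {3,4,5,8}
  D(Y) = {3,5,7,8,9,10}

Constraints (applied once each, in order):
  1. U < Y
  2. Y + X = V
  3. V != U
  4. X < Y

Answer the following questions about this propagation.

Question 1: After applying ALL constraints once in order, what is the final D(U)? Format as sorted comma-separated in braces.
Constraint 1 (U < Y) on D(U)={4,6,10} D(Y)={3,5,7,8,9,10}: U {4,6,10}->{4,6}; Y {3,5,7,8,9,10}->{5,7,8,9,10}
Constraint 2 (Y + X = V) on D(Y)={5,7,8,9,10} D(X)={3,4,5,8} D(V)={3,5,6,7,9,10}: Y {5,7,8,9,10}->{5,7}; X {3,4,5,8}->{3,4,5}; V {3,5,6,7,9,10}->{9,10}
Constraint 3 (V != U) on D(V)={9,10} D(U)={4,6}: no change
Constraint 4 (X < Y) on D(X)={3,4,5} D(Y)={5,7}: no change
So after all 4 constraints: D(U) = {4,6}

Answer: {4,6}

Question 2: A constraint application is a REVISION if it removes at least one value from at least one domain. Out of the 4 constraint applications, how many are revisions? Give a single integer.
Constraint 1 (U < Y) on D(U)={4,6,10} D(Y)={3,5,7,8,9,10}: U {4,6,10}->{4,6}; Y {3,5,7,8,9,10}->{5,7,8,9,10} => REVISION
Constraint 2 (Y + X = V) on D(Y)={5,7,8,9,10} D(X)={3,4,5,8} D(V)={3,5,6,7,9,10}: Y {5,7,8,9,10}->{5,7}; X {3,4,5,8}->{3,4,5}; V {3,5,6,7,9,10}->{9,10} => REVISION
Constraint 3 (V != U) on D(V)={9,10} D(U)={4,6}: no change => not a revision
Constraint 4 (X < Y) on D(X)={3,4,5} D(Y)={5,7}: no change => not a revision
Total revisions = 2

Answer: 2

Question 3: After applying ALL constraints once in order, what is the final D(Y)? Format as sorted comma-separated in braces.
Constraint 1 (U < Y) on D(U)={4,6,10} D(Y)={3,5,7,8,9,10}: U {4,6,10}->{4,6}; Y {3,5,7,8,9,10}->{5,7,8,9,10}
Constraint 2 (Y + X = V) on D(Y)={5,7,8,9,10} D(X)={3,4,5,8} D(V)={3,5,6,7,9,10}: Y {5,7,8,9,10}->{5,7}; X {3,4,5,8}->{3,4,5}; V {3,5,6,7,9,10}->{9,10}
Constraint 3 (V != U) on D(V)={9,10} D(U)={4,6}: no change
Constraint 4 (X < Y) on D(X)={3,4,5} D(Y)={5,7}: no change
So after all 4 constraints: D(Y) = {5,7}

Answer: {5,7}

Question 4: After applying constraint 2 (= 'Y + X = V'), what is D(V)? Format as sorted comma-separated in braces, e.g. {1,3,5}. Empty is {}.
Answer: {9,10}

Derivation:
Constraint 1 (U < Y) on D(U)={4,6,10} D(Y)={3,5,7,8,9,10}: U {4,6,10}->{4,6}; Y {3,5,7,8,9,10}->{5,7,8,9,10}
Constraint 2 (Y + X = V) on D(Y)={5,7,8,9,10} D(X)={3,4,5,8} D(V)={3,5,6,7,9,10}: Y {5,7,8,9,10}->{5,7}; X {3,4,5,8}->{3,4,5}; V {3,5,6,7,9,10}->{9,10}
So after constraint 2: D(V) = {9,10}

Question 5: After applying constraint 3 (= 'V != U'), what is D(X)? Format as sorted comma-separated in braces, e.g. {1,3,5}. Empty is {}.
Answer: {3,4,5}

Derivation:
Constraint 1 (U < Y) on D(U)={4,6,10} D(Y)={3,5,7,8,9,10}: U {4,6,10}->{4,6}; Y {3,5,7,8,9,10}->{5,7,8,9,10}
Constraint 2 (Y + X = V) on D(Y)={5,7,8,9,10} D(X)={3,4,5,8} D(V)={3,5,6,7,9,10}: Y {5,7,8,9,10}->{5,7}; X {3,4,5,8}->{3,4,5}; V {3,5,6,7,9,10}->{9,10}
Constraint 3 (V != U) on D(V)={9,10} D(U)={4,6}: no change
So after constraint 3: D(X) = {3,4,5}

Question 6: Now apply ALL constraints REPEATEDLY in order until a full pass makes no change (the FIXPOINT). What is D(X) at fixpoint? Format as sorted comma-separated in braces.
Answer: {3,4,5}

Derivation:
pass 0 (initial): D(X)={3,4,5,8}
pass 1: U {4,6,10}->{4,6}; V {3,5,6,7,9,10}->{9,10}; X {3,4,5,8}->{3,4,5}; Y {3,5,7,8,9,10}->{5,7}
pass 2: no change
Fixpoint after 2 passes: D(X) = {3,4,5}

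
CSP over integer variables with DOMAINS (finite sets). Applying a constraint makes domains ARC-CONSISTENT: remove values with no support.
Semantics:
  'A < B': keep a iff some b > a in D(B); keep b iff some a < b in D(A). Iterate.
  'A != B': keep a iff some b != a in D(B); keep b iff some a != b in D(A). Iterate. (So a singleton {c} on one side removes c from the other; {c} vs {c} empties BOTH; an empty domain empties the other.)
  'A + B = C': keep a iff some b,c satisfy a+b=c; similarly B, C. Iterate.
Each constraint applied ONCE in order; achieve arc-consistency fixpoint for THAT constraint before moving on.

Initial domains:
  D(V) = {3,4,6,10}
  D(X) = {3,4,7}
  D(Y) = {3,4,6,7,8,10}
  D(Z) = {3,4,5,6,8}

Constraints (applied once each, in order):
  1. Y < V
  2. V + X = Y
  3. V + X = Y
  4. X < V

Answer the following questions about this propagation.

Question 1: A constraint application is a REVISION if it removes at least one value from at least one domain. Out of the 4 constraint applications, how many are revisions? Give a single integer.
Constraint 1 (Y < V) on D(Y)={3,4,6,7,8,10} D(V)={3,4,6,10}: Y {3,4,6,7,8,10}->{3,4,6,7,8}; V {3,4,6,10}->{4,6,10} => REVISION
Constraint 2 (V + X = Y) on D(V)={4,6,10} D(X)={3,4,7} D(Y)={3,4,6,7,8}: V {4,6,10}->{4}; X {3,4,7}->{3,4}; Y {3,4,6,7,8}->{7,8} => REVISION
Constraint 3 (V + X = Y) on D(V)={4} D(X)={3,4} D(Y)={7,8}: no change => not a revision
Constraint 4 (X < V) on D(X)={3,4} D(V)={4}: X {3,4}->{3} => REVISION
Total revisions = 3

Answer: 3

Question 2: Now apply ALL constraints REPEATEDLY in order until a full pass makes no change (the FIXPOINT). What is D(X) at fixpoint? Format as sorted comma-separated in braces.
pass 0 (initial): D(X)={3,4,7}
pass 1: V {3,4,6,10}->{4}; X {3,4,7}->{3}; Y {3,4,6,7,8,10}->{7,8}
pass 2: V {4}->{}; X {3}->{}; Y {7,8}->{}
pass 3: no change
Fixpoint after 3 passes: D(X) = {}

Answer: {}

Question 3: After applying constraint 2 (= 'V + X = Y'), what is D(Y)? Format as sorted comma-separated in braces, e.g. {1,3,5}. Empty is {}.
Constraint 1 (Y < V) on D(Y)={3,4,6,7,8,10} D(V)={3,4,6,10}: Y {3,4,6,7,8,10}->{3,4,6,7,8}; V {3,4,6,10}->{4,6,10}
Constraint 2 (V + X = Y) on D(V)={4,6,10} D(X)={3,4,7} D(Y)={3,4,6,7,8}: V {4,6,10}->{4}; X {3,4,7}->{3,4}; Y {3,4,6,7,8}->{7,8}
So after constraint 2: D(Y) = {7,8}

Answer: {7,8}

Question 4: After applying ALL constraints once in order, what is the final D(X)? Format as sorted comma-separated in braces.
Answer: {3}

Derivation:
Constraint 1 (Y < V) on D(Y)={3,4,6,7,8,10} D(V)={3,4,6,10}: Y {3,4,6,7,8,10}->{3,4,6,7,8}; V {3,4,6,10}->{4,6,10}
Constraint 2 (V + X = Y) on D(V)={4,6,10} D(X)={3,4,7} D(Y)={3,4,6,7,8}: V {4,6,10}->{4}; X {3,4,7}->{3,4}; Y {3,4,6,7,8}->{7,8}
Constraint 3 (V + X = Y) on D(V)={4} D(X)={3,4} D(Y)={7,8}: no change
Constraint 4 (X < V) on D(X)={3,4} D(V)={4}: X {3,4}->{3}
So after all 4 constraints: D(X) = {3}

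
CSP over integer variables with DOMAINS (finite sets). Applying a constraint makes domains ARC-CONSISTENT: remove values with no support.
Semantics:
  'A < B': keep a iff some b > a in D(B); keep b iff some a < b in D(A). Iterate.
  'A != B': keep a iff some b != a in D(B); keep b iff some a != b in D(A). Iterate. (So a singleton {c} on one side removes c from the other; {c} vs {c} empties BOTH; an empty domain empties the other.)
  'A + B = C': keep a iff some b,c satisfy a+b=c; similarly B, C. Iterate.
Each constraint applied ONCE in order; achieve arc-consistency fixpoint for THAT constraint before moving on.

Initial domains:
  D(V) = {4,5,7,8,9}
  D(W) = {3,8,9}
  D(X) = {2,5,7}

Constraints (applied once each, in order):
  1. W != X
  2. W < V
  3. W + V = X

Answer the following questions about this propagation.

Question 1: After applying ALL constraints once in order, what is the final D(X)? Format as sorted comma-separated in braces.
Answer: {7}

Derivation:
Constraint 1 (W != X) on D(W)={3,8,9} D(X)={2,5,7}: no change
Constraint 2 (W < V) on D(W)={3,8,9} D(V)={4,5,7,8,9}: W {3,8,9}->{3,8}
Constraint 3 (W + V = X) on D(W)={3,8} D(V)={4,5,7,8,9} D(X)={2,5,7}: W {3,8}->{3}; V {4,5,7,8,9}->{4}; X {2,5,7}->{7}
So after all 3 constraints: D(X) = {7}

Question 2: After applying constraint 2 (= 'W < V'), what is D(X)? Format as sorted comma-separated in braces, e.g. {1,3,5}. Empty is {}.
Constraint 1 (W != X) on D(W)={3,8,9} D(X)={2,5,7}: no change
Constraint 2 (W < V) on D(W)={3,8,9} D(V)={4,5,7,8,9}: W {3,8,9}->{3,8}
So after constraint 2: D(X) = {2,5,7}

Answer: {2,5,7}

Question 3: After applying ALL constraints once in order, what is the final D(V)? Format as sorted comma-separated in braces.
Answer: {4}

Derivation:
Constraint 1 (W != X) on D(W)={3,8,9} D(X)={2,5,7}: no change
Constraint 2 (W < V) on D(W)={3,8,9} D(V)={4,5,7,8,9}: W {3,8,9}->{3,8}
Constraint 3 (W + V = X) on D(W)={3,8} D(V)={4,5,7,8,9} D(X)={2,5,7}: W {3,8}->{3}; V {4,5,7,8,9}->{4}; X {2,5,7}->{7}
So after all 3 constraints: D(V) = {4}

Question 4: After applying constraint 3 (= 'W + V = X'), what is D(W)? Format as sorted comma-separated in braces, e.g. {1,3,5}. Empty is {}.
Constraint 1 (W != X) on D(W)={3,8,9} D(X)={2,5,7}: no change
Constraint 2 (W < V) on D(W)={3,8,9} D(V)={4,5,7,8,9}: W {3,8,9}->{3,8}
Constraint 3 (W + V = X) on D(W)={3,8} D(V)={4,5,7,8,9} D(X)={2,5,7}: W {3,8}->{3}; V {4,5,7,8,9}->{4}; X {2,5,7}->{7}
So after constraint 3: D(W) = {3}

Answer: {3}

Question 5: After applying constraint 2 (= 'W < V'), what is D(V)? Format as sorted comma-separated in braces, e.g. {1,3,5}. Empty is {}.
Constraint 1 (W != X) on D(W)={3,8,9} D(X)={2,5,7}: no change
Constraint 2 (W < V) on D(W)={3,8,9} D(V)={4,5,7,8,9}: W {3,8,9}->{3,8}
So after constraint 2: D(V) = {4,5,7,8,9}

Answer: {4,5,7,8,9}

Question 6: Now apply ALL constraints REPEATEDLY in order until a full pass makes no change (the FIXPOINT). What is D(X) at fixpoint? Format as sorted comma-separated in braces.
pass 0 (initial): D(X)={2,5,7}
pass 1: V {4,5,7,8,9}->{4}; W {3,8,9}->{3}; X {2,5,7}->{7}
pass 2: no change
Fixpoint after 2 passes: D(X) = {7}

Answer: {7}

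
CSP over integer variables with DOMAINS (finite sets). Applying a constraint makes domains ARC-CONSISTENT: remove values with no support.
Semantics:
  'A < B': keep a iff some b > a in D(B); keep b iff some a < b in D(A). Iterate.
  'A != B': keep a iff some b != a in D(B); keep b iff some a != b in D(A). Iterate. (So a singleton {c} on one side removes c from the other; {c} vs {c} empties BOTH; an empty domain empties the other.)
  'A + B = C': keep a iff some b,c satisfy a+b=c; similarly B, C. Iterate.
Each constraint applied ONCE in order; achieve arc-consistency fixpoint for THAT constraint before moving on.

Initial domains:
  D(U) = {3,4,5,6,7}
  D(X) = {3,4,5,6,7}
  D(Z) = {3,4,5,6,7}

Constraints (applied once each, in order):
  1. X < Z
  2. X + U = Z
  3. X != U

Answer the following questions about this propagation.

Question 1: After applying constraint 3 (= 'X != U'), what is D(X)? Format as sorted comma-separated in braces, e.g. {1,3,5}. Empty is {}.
Answer: {3,4}

Derivation:
Constraint 1 (X < Z) on D(X)={3,4,5,6,7} D(Z)={3,4,5,6,7}: X {3,4,5,6,7}->{3,4,5,6}; Z {3,4,5,6,7}->{4,5,6,7}
Constraint 2 (X + U = Z) on D(X)={3,4,5,6} D(U)={3,4,5,6,7} D(Z)={4,5,6,7}: X {3,4,5,6}->{3,4}; U {3,4,5,6,7}->{3,4}; Z {4,5,6,7}->{6,7}
Constraint 3 (X != U) on D(X)={3,4} D(U)={3,4}: no change
So after constraint 3: D(X) = {3,4}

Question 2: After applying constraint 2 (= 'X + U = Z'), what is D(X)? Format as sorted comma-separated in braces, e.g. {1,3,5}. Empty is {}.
Constraint 1 (X < Z) on D(X)={3,4,5,6,7} D(Z)={3,4,5,6,7}: X {3,4,5,6,7}->{3,4,5,6}; Z {3,4,5,6,7}->{4,5,6,7}
Constraint 2 (X + U = Z) on D(X)={3,4,5,6} D(U)={3,4,5,6,7} D(Z)={4,5,6,7}: X {3,4,5,6}->{3,4}; U {3,4,5,6,7}->{3,4}; Z {4,5,6,7}->{6,7}
So after constraint 2: D(X) = {3,4}

Answer: {3,4}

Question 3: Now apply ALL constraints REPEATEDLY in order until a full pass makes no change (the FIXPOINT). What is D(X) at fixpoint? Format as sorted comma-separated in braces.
pass 0 (initial): D(X)={3,4,5,6,7}
pass 1: U {3,4,5,6,7}->{3,4}; X {3,4,5,6,7}->{3,4}; Z {3,4,5,6,7}->{6,7}
pass 2: no change
Fixpoint after 2 passes: D(X) = {3,4}

Answer: {3,4}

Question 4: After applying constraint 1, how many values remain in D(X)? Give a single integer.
Answer: 4

Derivation:
Constraint 1 (X < Z) on D(X)={3,4,5,6,7} D(Z)={3,4,5,6,7}: X {3,4,5,6,7}->{3,4,5,6}; Z {3,4,5,6,7}->{4,5,6,7}
So after constraint 1: D(X)={3,4,5,6}, size = 4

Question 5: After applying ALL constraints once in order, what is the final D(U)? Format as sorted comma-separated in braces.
Constraint 1 (X < Z) on D(X)={3,4,5,6,7} D(Z)={3,4,5,6,7}: X {3,4,5,6,7}->{3,4,5,6}; Z {3,4,5,6,7}->{4,5,6,7}
Constraint 2 (X + U = Z) on D(X)={3,4,5,6} D(U)={3,4,5,6,7} D(Z)={4,5,6,7}: X {3,4,5,6}->{3,4}; U {3,4,5,6,7}->{3,4}; Z {4,5,6,7}->{6,7}
Constraint 3 (X != U) on D(X)={3,4} D(U)={3,4}: no change
So after all 3 constraints: D(U) = {3,4}

Answer: {3,4}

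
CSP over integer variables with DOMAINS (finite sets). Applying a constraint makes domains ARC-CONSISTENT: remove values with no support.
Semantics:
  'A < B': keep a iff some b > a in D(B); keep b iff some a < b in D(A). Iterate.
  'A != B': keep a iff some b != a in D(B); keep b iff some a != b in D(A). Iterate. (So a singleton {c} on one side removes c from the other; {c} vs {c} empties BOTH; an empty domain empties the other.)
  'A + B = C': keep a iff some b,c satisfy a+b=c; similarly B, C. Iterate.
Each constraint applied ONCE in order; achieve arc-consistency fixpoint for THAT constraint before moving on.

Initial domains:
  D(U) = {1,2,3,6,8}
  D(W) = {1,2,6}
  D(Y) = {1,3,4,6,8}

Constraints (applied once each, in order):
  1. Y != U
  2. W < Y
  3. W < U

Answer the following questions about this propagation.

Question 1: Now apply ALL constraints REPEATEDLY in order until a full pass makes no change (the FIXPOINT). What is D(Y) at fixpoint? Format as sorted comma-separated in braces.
Answer: {3,4,6,8}

Derivation:
pass 0 (initial): D(Y)={1,3,4,6,8}
pass 1: U {1,2,3,6,8}->{2,3,6,8}; Y {1,3,4,6,8}->{3,4,6,8}
pass 2: no change
Fixpoint after 2 passes: D(Y) = {3,4,6,8}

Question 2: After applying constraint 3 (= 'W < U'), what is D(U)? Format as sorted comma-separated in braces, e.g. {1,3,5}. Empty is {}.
Answer: {2,3,6,8}

Derivation:
Constraint 1 (Y != U) on D(Y)={1,3,4,6,8} D(U)={1,2,3,6,8}: no change
Constraint 2 (W < Y) on D(W)={1,2,6} D(Y)={1,3,4,6,8}: Y {1,3,4,6,8}->{3,4,6,8}
Constraint 3 (W < U) on D(W)={1,2,6} D(U)={1,2,3,6,8}: U {1,2,3,6,8}->{2,3,6,8}
So after constraint 3: D(U) = {2,3,6,8}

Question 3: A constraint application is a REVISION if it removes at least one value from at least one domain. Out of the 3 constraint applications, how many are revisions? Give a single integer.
Answer: 2

Derivation:
Constraint 1 (Y != U) on D(Y)={1,3,4,6,8} D(U)={1,2,3,6,8}: no change => not a revision
Constraint 2 (W < Y) on D(W)={1,2,6} D(Y)={1,3,4,6,8}: Y {1,3,4,6,8}->{3,4,6,8} => REVISION
Constraint 3 (W < U) on D(W)={1,2,6} D(U)={1,2,3,6,8}: U {1,2,3,6,8}->{2,3,6,8} => REVISION
Total revisions = 2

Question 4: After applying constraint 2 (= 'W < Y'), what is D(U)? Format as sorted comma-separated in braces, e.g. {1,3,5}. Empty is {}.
Answer: {1,2,3,6,8}

Derivation:
Constraint 1 (Y != U) on D(Y)={1,3,4,6,8} D(U)={1,2,3,6,8}: no change
Constraint 2 (W < Y) on D(W)={1,2,6} D(Y)={1,3,4,6,8}: Y {1,3,4,6,8}->{3,4,6,8}
So after constraint 2: D(U) = {1,2,3,6,8}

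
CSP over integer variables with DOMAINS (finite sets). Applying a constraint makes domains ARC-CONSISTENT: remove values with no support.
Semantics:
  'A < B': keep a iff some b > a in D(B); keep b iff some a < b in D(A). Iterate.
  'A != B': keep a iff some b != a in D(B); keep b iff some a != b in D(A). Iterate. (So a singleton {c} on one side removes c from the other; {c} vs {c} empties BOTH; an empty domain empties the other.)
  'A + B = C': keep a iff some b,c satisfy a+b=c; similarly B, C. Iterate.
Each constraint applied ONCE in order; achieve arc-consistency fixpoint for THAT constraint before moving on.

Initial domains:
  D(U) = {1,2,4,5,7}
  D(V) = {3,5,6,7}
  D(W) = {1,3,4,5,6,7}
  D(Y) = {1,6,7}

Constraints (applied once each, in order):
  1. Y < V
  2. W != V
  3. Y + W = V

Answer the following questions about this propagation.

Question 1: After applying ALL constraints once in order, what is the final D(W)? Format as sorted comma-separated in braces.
Answer: {1,4,5,6}

Derivation:
Constraint 1 (Y < V) on D(Y)={1,6,7} D(V)={3,5,6,7}: Y {1,6,7}->{1,6}
Constraint 2 (W != V) on D(W)={1,3,4,5,6,7} D(V)={3,5,6,7}: no change
Constraint 3 (Y + W = V) on D(Y)={1,6} D(W)={1,3,4,5,6,7} D(V)={3,5,6,7}: W {1,3,4,5,6,7}->{1,4,5,6}; V {3,5,6,7}->{5,6,7}
So after all 3 constraints: D(W) = {1,4,5,6}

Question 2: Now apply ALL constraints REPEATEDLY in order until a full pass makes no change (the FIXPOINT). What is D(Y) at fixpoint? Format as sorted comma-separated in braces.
pass 0 (initial): D(Y)={1,6,7}
pass 1: V {3,5,6,7}->{5,6,7}; W {1,3,4,5,6,7}->{1,4,5,6}; Y {1,6,7}->{1,6}
pass 2: no change
Fixpoint after 2 passes: D(Y) = {1,6}

Answer: {1,6}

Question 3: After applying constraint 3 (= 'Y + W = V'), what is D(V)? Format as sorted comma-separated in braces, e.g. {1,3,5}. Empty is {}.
Answer: {5,6,7}

Derivation:
Constraint 1 (Y < V) on D(Y)={1,6,7} D(V)={3,5,6,7}: Y {1,6,7}->{1,6}
Constraint 2 (W != V) on D(W)={1,3,4,5,6,7} D(V)={3,5,6,7}: no change
Constraint 3 (Y + W = V) on D(Y)={1,6} D(W)={1,3,4,5,6,7} D(V)={3,5,6,7}: W {1,3,4,5,6,7}->{1,4,5,6}; V {3,5,6,7}->{5,6,7}
So after constraint 3: D(V) = {5,6,7}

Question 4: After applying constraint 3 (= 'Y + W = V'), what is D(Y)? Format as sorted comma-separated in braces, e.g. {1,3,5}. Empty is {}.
Constraint 1 (Y < V) on D(Y)={1,6,7} D(V)={3,5,6,7}: Y {1,6,7}->{1,6}
Constraint 2 (W != V) on D(W)={1,3,4,5,6,7} D(V)={3,5,6,7}: no change
Constraint 3 (Y + W = V) on D(Y)={1,6} D(W)={1,3,4,5,6,7} D(V)={3,5,6,7}: W {1,3,4,5,6,7}->{1,4,5,6}; V {3,5,6,7}->{5,6,7}
So after constraint 3: D(Y) = {1,6}

Answer: {1,6}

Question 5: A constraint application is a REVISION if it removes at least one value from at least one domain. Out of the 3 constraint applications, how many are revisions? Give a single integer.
Constraint 1 (Y < V) on D(Y)={1,6,7} D(V)={3,5,6,7}: Y {1,6,7}->{1,6} => REVISION
Constraint 2 (W != V) on D(W)={1,3,4,5,6,7} D(V)={3,5,6,7}: no change => not a revision
Constraint 3 (Y + W = V) on D(Y)={1,6} D(W)={1,3,4,5,6,7} D(V)={3,5,6,7}: W {1,3,4,5,6,7}->{1,4,5,6}; V {3,5,6,7}->{5,6,7} => REVISION
Total revisions = 2

Answer: 2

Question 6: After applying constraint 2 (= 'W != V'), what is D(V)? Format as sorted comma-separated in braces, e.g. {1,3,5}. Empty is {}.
Constraint 1 (Y < V) on D(Y)={1,6,7} D(V)={3,5,6,7}: Y {1,6,7}->{1,6}
Constraint 2 (W != V) on D(W)={1,3,4,5,6,7} D(V)={3,5,6,7}: no change
So after constraint 2: D(V) = {3,5,6,7}

Answer: {3,5,6,7}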